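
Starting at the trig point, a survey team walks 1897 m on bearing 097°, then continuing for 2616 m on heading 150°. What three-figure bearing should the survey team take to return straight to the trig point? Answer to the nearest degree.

Leg 1 (097°, 1897 m): east 1897 sin 97° = 1882.86, north 1897 cos 97° = -231.19
Leg 2 (150°, 2616 m): east 2616 sin 150° = 1308.00, north 2616 cos 150° = -2265.52
Net displacement: 3190.86 east, -2496.71 north. Direction back to start is (-3190.86, 2496.71): bearing = atan2(-3190.86, 2496.71) mod 360° = 308.04° ≈ 308°.

308°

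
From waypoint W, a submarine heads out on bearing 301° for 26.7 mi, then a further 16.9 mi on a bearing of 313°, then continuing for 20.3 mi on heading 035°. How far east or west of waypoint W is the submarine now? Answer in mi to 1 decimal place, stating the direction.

23.6 mi west

Leg 1 (301°, 26.7 mi): east 26.7 sin 301° = -22.89, north 26.7 cos 301° = 13.75
Leg 2 (313°, 16.9 mi): east 16.9 sin 313° = -12.36, north 16.9 cos 313° = 11.53
Leg 3 (035°, 20.3 mi): east 20.3 sin 35° = 11.64, north 20.3 cos 35° = 16.63
Net east component: -23.60 mi.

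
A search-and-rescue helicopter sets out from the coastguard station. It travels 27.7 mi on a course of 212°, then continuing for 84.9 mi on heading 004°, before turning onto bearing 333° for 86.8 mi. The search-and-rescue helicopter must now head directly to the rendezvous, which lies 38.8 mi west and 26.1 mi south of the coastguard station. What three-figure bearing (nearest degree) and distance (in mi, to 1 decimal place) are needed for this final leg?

Leg 1 (212°, 27.7 mi): east 27.7 sin 212° = -14.68, north 27.7 cos 212° = -23.49
Leg 2 (004°, 84.9 mi): east 84.9 sin 4° = 5.92, north 84.9 cos 4° = 84.69
Leg 3 (333°, 86.8 mi): east 86.8 sin 333° = -39.41, north 86.8 cos 333° = 77.34
Current position: (-48.16, 138.54). Target: (-38.8, -26.1). Remaining: Δeast = 9.36, Δnorth = -164.64.
Bearing = atan2(9.36, -164.64) mod 360° = 176.75°; distance = √((9.36)² + (-164.64)²) = 164.908 mi.

177°, 164.9 mi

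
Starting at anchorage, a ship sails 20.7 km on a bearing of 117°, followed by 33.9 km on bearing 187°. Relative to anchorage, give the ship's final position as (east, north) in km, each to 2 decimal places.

Leg 1 (117°, 20.7 km): east 20.7 sin 117° = 18.44, north 20.7 cos 117° = -9.40
Leg 2 (187°, 33.9 km): east 33.9 sin 187° = -4.13, north 33.9 cos 187° = -33.65
Summing: 14.31 km east, -43.04 km north → (14.31, -43.04).

(14.31, -43.04)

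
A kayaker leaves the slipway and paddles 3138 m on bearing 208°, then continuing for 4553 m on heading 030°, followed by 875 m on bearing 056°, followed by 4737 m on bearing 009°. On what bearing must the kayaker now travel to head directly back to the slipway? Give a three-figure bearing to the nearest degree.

Leg 1 (208°, 3138 m): east 3138 sin 208° = -1473.20, north 3138 cos 208° = -2770.69
Leg 2 (030°, 4553 m): east 4553 sin 30° = 2276.50, north 4553 cos 30° = 3943.01
Leg 3 (056°, 875 m): east 875 sin 56° = 725.41, north 875 cos 56° = 489.29
Leg 4 (009°, 4737 m): east 4737 sin 9° = 741.03, north 4737 cos 9° = 4678.68
Net displacement: 2269.74 east, 6340.30 north. Direction back to start is (-2269.74, -6340.30): bearing = atan2(-2269.74, -6340.30) mod 360° = 199.70° ≈ 200°.

200°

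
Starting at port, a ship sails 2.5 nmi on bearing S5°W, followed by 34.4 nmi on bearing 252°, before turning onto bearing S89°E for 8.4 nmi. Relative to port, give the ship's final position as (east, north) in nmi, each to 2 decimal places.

Leg 1 (S5°W, 2.5 nmi): east 2.5 sin 185° = -0.22, north 2.5 cos 185° = -2.49
Leg 2 (252°, 34.4 nmi): east 34.4 sin 252° = -32.72, north 34.4 cos 252° = -10.63
Leg 3 (S89°E, 8.4 nmi): east 8.4 sin 91° = 8.40, north 8.4 cos 91° = -0.15
Summing: -24.54 nmi east, -13.27 nmi north → (-24.54, -13.27).

(-24.54, -13.27)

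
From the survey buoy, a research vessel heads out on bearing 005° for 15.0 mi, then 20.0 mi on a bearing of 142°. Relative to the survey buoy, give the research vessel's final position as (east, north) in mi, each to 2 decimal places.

(13.62, -0.82)

Leg 1 (005°, 15.0 mi): east 15.0 sin 5° = 1.31, north 15.0 cos 5° = 14.94
Leg 2 (142°, 20.0 mi): east 20.0 sin 142° = 12.31, north 20.0 cos 142° = -15.76
Summing: 13.62 mi east, -0.82 mi north → (13.62, -0.82).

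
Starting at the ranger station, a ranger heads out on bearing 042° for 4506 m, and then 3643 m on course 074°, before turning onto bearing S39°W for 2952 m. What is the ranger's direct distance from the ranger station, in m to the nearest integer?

5094 m

Leg 1 (042°, 4506 m): east 4506 sin 42° = 3015.10, north 4506 cos 42° = 3348.61
Leg 2 (074°, 3643 m): east 3643 sin 74° = 3501.88, north 3643 cos 74° = 1004.15
Leg 3 (S39°W, 2952 m): east 2952 sin 219° = -1857.75, north 2952 cos 219° = -2294.13
Net: 4659.23 east, 2058.62 north. Distance = √((4659.23)² + (2058.62)²) = 5093.752 m.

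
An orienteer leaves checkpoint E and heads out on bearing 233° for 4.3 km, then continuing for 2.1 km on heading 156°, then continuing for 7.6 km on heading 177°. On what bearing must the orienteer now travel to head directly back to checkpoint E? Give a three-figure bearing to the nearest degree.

Leg 1 (233°, 4.3 km): east 4.3 sin 233° = -3.43, north 4.3 cos 233° = -2.59
Leg 2 (156°, 2.1 km): east 2.1 sin 156° = 0.85, north 2.1 cos 156° = -1.92
Leg 3 (177°, 7.6 km): east 7.6 sin 177° = 0.40, north 7.6 cos 177° = -7.59
Net displacement: -2.18 east, -12.10 north. Direction back to start is (2.18, 12.10): bearing = atan2(2.18, 12.10) mod 360° = 10.23° ≈ 010°.

010°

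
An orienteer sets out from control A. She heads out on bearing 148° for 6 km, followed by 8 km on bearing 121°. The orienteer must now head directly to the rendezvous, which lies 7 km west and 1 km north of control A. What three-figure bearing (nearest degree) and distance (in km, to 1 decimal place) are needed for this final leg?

301°, 19.9 km

Leg 1 (148°, 6 km): east 6 sin 148° = 3.18, north 6 cos 148° = -5.09
Leg 2 (121°, 8 km): east 8 sin 121° = 6.86, north 8 cos 121° = -4.12
Current position: (10.04, -9.21). Target: (-7, 1). Remaining: Δeast = -17.04, Δnorth = 10.21.
Bearing = atan2(-17.04, 10.21) mod 360° = 300.93°; distance = √((-17.04)² + (10.21)²) = 19.861 km.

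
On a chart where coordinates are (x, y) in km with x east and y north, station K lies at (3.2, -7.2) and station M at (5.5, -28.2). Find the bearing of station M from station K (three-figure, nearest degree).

Δeast = 5.5 − 3.2 = 2.30; Δnorth = -28.2 − -7.2 = -21.00.
Bearing = atan2(Δeast, Δnorth) mod 360° = 173.75° ≈ 174°.

174°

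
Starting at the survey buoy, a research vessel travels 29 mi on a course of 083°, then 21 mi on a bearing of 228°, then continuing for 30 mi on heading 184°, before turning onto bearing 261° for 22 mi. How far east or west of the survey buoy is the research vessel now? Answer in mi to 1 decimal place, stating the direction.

Leg 1 (083°, 29 mi): east 29 sin 83° = 28.78, north 29 cos 83° = 3.53
Leg 2 (228°, 21 mi): east 21 sin 228° = -15.61, north 21 cos 228° = -14.05
Leg 3 (184°, 30 mi): east 30 sin 184° = -2.09, north 30 cos 184° = -29.93
Leg 4 (261°, 22 mi): east 22 sin 261° = -21.73, north 22 cos 261° = -3.44
Net east component: -10.64 mi.

10.6 mi west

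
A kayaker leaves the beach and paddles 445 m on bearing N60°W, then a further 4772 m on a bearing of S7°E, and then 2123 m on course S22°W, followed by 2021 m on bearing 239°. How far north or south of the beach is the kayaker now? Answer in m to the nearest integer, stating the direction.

7523 m south

Leg 1 (N60°W, 445 m): east 445 sin 300° = -385.38, north 445 cos 300° = 222.50
Leg 2 (S7°E, 4772 m): east 4772 sin 173° = 581.56, north 4772 cos 173° = -4736.43
Leg 3 (S22°W, 2123 m): east 2123 sin 202° = -795.29, north 2123 cos 202° = -1968.41
Leg 4 (239°, 2021 m): east 2021 sin 239° = -1732.34, north 2021 cos 239° = -1040.89
Net north component: -7523.23 m.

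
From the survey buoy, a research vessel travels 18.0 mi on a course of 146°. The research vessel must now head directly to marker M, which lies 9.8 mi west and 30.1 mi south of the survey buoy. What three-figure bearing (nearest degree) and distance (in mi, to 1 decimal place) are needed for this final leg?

233°, 25.0 mi

Leg 1 (146°, 18.0 mi): east 18.0 sin 146° = 10.07, north 18.0 cos 146° = -14.92
Current position: (10.07, -14.92). Target: (-9.8, -30.1). Remaining: Δeast = -19.87, Δnorth = -15.18.
Bearing = atan2(-19.87, -15.18) mod 360° = 232.62°; distance = √((-19.87)² + (-15.18)²) = 25.000 mi.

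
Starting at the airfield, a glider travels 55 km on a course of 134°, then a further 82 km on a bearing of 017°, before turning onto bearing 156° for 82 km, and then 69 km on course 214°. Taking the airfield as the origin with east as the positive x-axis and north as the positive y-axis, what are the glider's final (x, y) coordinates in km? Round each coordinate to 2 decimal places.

Leg 1 (134°, 55 km): east 55 sin 134° = 39.56, north 55 cos 134° = -38.21
Leg 2 (017°, 82 km): east 82 sin 17° = 23.97, north 82 cos 17° = 78.42
Leg 3 (156°, 82 km): east 82 sin 156° = 33.35, north 82 cos 156° = -74.91
Leg 4 (214°, 69 km): east 69 sin 214° = -38.58, north 69 cos 214° = -57.20
Summing: 58.31 km east, -91.90 km north → (58.31, -91.90).

(58.31, -91.90)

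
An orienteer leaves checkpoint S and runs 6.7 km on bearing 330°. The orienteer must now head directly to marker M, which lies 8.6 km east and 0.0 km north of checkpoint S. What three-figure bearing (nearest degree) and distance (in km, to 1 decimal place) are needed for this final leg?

116°, 13.3 km

Leg 1 (330°, 6.7 km): east 6.7 sin 330° = -3.35, north 6.7 cos 330° = 5.80
Current position: (-3.35, 5.80). Target: (8.6, -0.0). Remaining: Δeast = 11.95, Δnorth = -5.80.
Bearing = atan2(11.95, -5.80) mod 360° = 115.90°; distance = √((11.95)² + (-5.80)²) = 13.284 km.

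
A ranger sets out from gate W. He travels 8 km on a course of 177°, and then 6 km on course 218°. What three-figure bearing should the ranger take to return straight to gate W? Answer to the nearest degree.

014°

Leg 1 (177°, 8 km): east 8 sin 177° = 0.42, north 8 cos 177° = -7.99
Leg 2 (218°, 6 km): east 6 sin 218° = -3.69, north 6 cos 218° = -4.73
Net displacement: -3.28 east, -12.72 north. Direction back to start is (3.28, 12.72): bearing = atan2(3.28, 12.72) mod 360° = 14.44° ≈ 014°.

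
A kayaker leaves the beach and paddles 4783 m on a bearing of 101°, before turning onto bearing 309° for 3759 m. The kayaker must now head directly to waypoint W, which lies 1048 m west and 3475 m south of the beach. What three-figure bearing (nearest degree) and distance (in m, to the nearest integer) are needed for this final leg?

210°, 5679 m

Leg 1 (101°, 4783 m): east 4783 sin 101° = 4695.12, north 4783 cos 101° = -912.64
Leg 2 (309°, 3759 m): east 3759 sin 309° = -2921.29, north 3759 cos 309° = 2365.62
Current position: (1773.83, 1452.98). Target: (-1048, -3475). Remaining: Δeast = -2821.83, Δnorth = -4927.98.
Bearing = atan2(-2821.83, -4927.98) mod 360° = 209.80°; distance = √((-2821.83)² + (-4927.98)²) = 5678.704 m.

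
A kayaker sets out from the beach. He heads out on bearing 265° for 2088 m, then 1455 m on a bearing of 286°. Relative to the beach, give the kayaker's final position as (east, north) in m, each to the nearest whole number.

(-3479, 219)

Leg 1 (265°, 2088 m): east 2088 sin 265° = -2080.05, north 2088 cos 265° = -181.98
Leg 2 (286°, 1455 m): east 1455 sin 286° = -1398.64, north 1455 cos 286° = 401.05
Summing: -3478.69 m east, 219.07 m north → (-3479, 219).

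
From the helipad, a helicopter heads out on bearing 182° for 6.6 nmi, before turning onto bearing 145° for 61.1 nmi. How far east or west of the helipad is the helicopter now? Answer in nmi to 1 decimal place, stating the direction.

Leg 1 (182°, 6.6 nmi): east 6.6 sin 182° = -0.23, north 6.6 cos 182° = -6.60
Leg 2 (145°, 61.1 nmi): east 61.1 sin 145° = 35.05, north 61.1 cos 145° = -50.05
Net east component: 34.82 nmi.

34.8 nmi east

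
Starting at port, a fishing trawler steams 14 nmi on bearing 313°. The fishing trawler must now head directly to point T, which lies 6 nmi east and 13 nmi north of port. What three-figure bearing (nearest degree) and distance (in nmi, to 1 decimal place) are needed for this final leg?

078°, 16.6 nmi

Leg 1 (313°, 14 nmi): east 14 sin 313° = -10.24, north 14 cos 313° = 9.55
Current position: (-10.24, 9.55). Target: (6, 13). Remaining: Δeast = 16.24, Δnorth = 3.45.
Bearing = atan2(16.24, 3.45) mod 360° = 78.00°; distance = √((16.24)² + (3.45)²) = 16.602 nmi.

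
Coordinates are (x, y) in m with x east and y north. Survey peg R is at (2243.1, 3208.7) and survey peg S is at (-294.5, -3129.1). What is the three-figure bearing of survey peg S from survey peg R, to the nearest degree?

202°

Δeast = -294.5 − 2243.1 = -2537.60; Δnorth = -3129.1 − 3208.7 = -6337.80.
Bearing = atan2(Δeast, Δnorth) mod 360° = 201.82° ≈ 202°.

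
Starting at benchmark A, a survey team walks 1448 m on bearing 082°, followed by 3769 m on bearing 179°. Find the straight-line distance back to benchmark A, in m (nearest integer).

Leg 1 (082°, 1448 m): east 1448 sin 82° = 1433.91, north 1448 cos 82° = 201.52
Leg 2 (179°, 3769 m): east 3769 sin 179° = 65.78, north 3769 cos 179° = -3768.43
Net: 1499.69 east, -3566.90 north. Distance = √((1499.69)² + (-3566.90)²) = 3869.349 m.

3869 m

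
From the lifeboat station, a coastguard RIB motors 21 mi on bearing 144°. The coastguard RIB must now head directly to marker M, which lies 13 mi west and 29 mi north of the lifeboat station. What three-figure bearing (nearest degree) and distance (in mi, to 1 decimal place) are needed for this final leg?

331°, 52.5 mi

Leg 1 (144°, 21 mi): east 21 sin 144° = 12.34, north 21 cos 144° = -16.99
Current position: (12.34, -16.99). Target: (-13, 29). Remaining: Δeast = -25.34, Δnorth = 45.99.
Bearing = atan2(-25.34, 45.99) mod 360° = 331.14°; distance = √((-25.34)² + (45.99)²) = 52.510 mi.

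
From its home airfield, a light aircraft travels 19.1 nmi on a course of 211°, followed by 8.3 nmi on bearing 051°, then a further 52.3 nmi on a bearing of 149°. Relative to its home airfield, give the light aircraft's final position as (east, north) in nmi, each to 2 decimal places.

(23.55, -55.98)

Leg 1 (211°, 19.1 nmi): east 19.1 sin 211° = -9.84, north 19.1 cos 211° = -16.37
Leg 2 (051°, 8.3 nmi): east 8.3 sin 51° = 6.45, north 8.3 cos 51° = 5.22
Leg 3 (149°, 52.3 nmi): east 52.3 sin 149° = 26.94, north 52.3 cos 149° = -44.83
Summing: 23.55 nmi east, -55.98 nmi north → (23.55, -55.98).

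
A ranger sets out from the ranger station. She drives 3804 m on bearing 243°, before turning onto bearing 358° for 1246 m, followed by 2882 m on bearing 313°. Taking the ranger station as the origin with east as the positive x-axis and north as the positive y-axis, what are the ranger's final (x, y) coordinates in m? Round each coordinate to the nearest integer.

Leg 1 (243°, 3804 m): east 3804 sin 243° = -3389.39, north 3804 cos 243° = -1726.98
Leg 2 (358°, 1246 m): east 1246 sin 358° = -43.48, north 1246 cos 358° = 1245.24
Leg 3 (313°, 2882 m): east 2882 sin 313° = -2107.76, north 2882 cos 313° = 1965.52
Summing: -5540.63 m east, 1483.78 m north → (-5541, 1484).

(-5541, 1484)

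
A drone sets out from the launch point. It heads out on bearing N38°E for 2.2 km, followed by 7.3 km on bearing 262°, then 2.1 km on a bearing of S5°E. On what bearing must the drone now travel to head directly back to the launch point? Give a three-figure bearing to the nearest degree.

Leg 1 (N38°E, 2.2 km): east 2.2 sin 38° = 1.35, north 2.2 cos 38° = 1.73
Leg 2 (262°, 7.3 km): east 7.3 sin 262° = -7.23, north 7.3 cos 262° = -1.02
Leg 3 (S5°E, 2.1 km): east 2.1 sin 175° = 0.18, north 2.1 cos 175° = -2.09
Net displacement: -5.69 east, -1.37 north. Direction back to start is (5.69, 1.37): bearing = atan2(5.69, 1.37) mod 360° = 76.42° ≈ 076°.

076°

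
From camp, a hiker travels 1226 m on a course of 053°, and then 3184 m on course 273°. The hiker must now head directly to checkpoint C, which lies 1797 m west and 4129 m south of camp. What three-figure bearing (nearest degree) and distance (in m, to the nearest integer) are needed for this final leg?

175°, 5050 m

Leg 1 (053°, 1226 m): east 1226 sin 53° = 979.13, north 1226 cos 53° = 737.83
Leg 2 (273°, 3184 m): east 3184 sin 273° = -3179.64, north 3184 cos 273° = 166.64
Current position: (-2200.51, 904.46). Target: (-1797, -4129). Remaining: Δeast = 403.51, Δnorth = -5033.46.
Bearing = atan2(403.51, -5033.46) mod 360° = 175.42°; distance = √((403.51)² + (-5033.46)²) = 5049.611 m.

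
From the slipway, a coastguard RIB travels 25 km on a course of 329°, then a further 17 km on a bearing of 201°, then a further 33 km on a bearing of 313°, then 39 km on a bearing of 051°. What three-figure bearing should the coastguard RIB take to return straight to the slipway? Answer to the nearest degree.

Leg 1 (329°, 25 km): east 25 sin 329° = -12.88, north 25 cos 329° = 21.43
Leg 2 (201°, 17 km): east 17 sin 201° = -6.09, north 17 cos 201° = -15.87
Leg 3 (313°, 33 km): east 33 sin 313° = -24.13, north 33 cos 313° = 22.51
Leg 4 (051°, 39 km): east 39 sin 51° = 30.31, north 39 cos 51° = 24.54
Net displacement: -12.79 east, 52.61 north. Direction back to start is (12.79, -52.61): bearing = atan2(12.79, -52.61) mod 360° = 166.33° ≈ 166°.

166°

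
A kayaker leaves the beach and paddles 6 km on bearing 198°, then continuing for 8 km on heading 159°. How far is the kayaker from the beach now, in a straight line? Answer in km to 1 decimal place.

Leg 1 (198°, 6 km): east 6 sin 198° = -1.85, north 6 cos 198° = -5.71
Leg 2 (159°, 8 km): east 8 sin 159° = 2.87, north 8 cos 159° = -7.47
Net: 1.01 east, -13.17 north. Distance = √((1.01)² + (-13.17)²) = 13.214 km.

13.2 km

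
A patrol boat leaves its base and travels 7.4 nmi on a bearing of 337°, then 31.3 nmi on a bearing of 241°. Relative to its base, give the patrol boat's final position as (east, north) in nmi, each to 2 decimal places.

(-30.27, -8.36)

Leg 1 (337°, 7.4 nmi): east 7.4 sin 337° = -2.89, north 7.4 cos 337° = 6.81
Leg 2 (241°, 31.3 nmi): east 31.3 sin 241° = -27.38, north 31.3 cos 241° = -15.17
Summing: -30.27 nmi east, -8.36 nmi north → (-30.27, -8.36).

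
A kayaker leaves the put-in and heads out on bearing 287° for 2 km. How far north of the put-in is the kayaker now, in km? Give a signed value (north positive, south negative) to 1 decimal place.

0.6 km

Leg 1 (287°, 2 km): east 2 sin 287° = -1.91, north 2 cos 287° = 0.58
Net north component: 0.58 km.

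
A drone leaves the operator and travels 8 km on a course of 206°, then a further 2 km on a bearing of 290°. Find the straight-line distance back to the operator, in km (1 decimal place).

8.4 km

Leg 1 (206°, 8 km): east 8 sin 206° = -3.51, north 8 cos 206° = -7.19
Leg 2 (290°, 2 km): east 2 sin 290° = -1.88, north 2 cos 290° = 0.68
Net: -5.39 east, -6.51 north. Distance = √((-5.39)² + (-6.51)²) = 8.447 km.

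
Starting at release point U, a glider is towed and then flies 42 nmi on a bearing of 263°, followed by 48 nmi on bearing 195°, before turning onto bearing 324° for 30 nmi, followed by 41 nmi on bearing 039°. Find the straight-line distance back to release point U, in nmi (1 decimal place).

Leg 1 (263°, 42 nmi): east 42 sin 263° = -41.69, north 42 cos 263° = -5.12
Leg 2 (195°, 48 nmi): east 48 sin 195° = -12.42, north 48 cos 195° = -46.36
Leg 3 (324°, 30 nmi): east 30 sin 324° = -17.63, north 30 cos 324° = 24.27
Leg 4 (039°, 41 nmi): east 41 sin 39° = 25.80, north 41 cos 39° = 31.86
Net: -45.94 east, 4.65 north. Distance = √((-45.94)² + (4.65)²) = 46.176 nmi.

46.2 nmi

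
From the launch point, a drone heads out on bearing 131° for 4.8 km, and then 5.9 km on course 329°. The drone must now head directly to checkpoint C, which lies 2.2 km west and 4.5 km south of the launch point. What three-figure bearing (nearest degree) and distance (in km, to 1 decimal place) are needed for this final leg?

203°, 7.0 km

Leg 1 (131°, 4.8 km): east 4.8 sin 131° = 3.62, north 4.8 cos 131° = -3.15
Leg 2 (329°, 5.9 km): east 5.9 sin 329° = -3.04, north 5.9 cos 329° = 5.06
Current position: (0.58, 1.91). Target: (-2.2, -4.5). Remaining: Δeast = -2.78, Δnorth = -6.41.
Bearing = atan2(-2.78, -6.41) mod 360° = 203.48°; distance = √((-2.78)² + (-6.41)²) = 6.987 km.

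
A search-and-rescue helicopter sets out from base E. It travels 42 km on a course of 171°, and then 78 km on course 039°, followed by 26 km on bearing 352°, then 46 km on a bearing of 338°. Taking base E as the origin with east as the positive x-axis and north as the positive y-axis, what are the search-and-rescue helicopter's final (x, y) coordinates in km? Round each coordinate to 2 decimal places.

(34.81, 87.53)

Leg 1 (171°, 42 km): east 42 sin 171° = 6.57, north 42 cos 171° = -41.48
Leg 2 (039°, 78 km): east 78 sin 39° = 49.09, north 78 cos 39° = 60.62
Leg 3 (352°, 26 km): east 26 sin 352° = -3.62, north 26 cos 352° = 25.75
Leg 4 (338°, 46 km): east 46 sin 338° = -17.23, north 46 cos 338° = 42.65
Summing: 34.81 km east, 87.53 km north → (34.81, 87.53).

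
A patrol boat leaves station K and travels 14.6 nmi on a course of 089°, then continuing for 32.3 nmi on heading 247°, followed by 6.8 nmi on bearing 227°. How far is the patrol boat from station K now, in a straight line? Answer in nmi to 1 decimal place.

Leg 1 (089°, 14.6 nmi): east 14.6 sin 89° = 14.60, north 14.6 cos 89° = 0.25
Leg 2 (247°, 32.3 nmi): east 32.3 sin 247° = -29.73, north 32.3 cos 247° = -12.62
Leg 3 (227°, 6.8 nmi): east 6.8 sin 227° = -4.97, north 6.8 cos 227° = -4.64
Net: -20.11 east, -17.00 north. Distance = √((-20.11)² + (-17.00)²) = 26.333 nmi.

26.3 nmi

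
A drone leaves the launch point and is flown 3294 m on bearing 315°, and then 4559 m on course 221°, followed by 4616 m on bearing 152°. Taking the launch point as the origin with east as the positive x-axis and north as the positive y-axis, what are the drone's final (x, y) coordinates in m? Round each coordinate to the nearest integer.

(-3153, -5187)

Leg 1 (315°, 3294 m): east 3294 sin 315° = -2329.21, north 3294 cos 315° = 2329.21
Leg 2 (221°, 4559 m): east 4559 sin 221° = -2990.97, north 4559 cos 221° = -3440.72
Leg 3 (152°, 4616 m): east 4616 sin 152° = 2167.08, north 4616 cos 152° = -4075.69
Summing: -3153.10 m east, -5187.20 m north → (-3153, -5187).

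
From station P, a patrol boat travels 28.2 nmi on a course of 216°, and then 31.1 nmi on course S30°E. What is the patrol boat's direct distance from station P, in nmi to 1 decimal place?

49.8 nmi

Leg 1 (216°, 28.2 nmi): east 28.2 sin 216° = -16.58, north 28.2 cos 216° = -22.81
Leg 2 (S30°E, 31.1 nmi): east 31.1 sin 150° = 15.55, north 31.1 cos 150° = -26.93
Net: -1.03 east, -49.75 north. Distance = √((-1.03)² + (-49.75)²) = 49.758 nmi.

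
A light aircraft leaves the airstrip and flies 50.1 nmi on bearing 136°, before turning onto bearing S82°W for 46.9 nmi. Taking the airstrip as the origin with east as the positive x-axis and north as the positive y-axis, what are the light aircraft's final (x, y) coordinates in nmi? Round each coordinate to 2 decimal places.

(-11.64, -42.57)

Leg 1 (136°, 50.1 nmi): east 50.1 sin 136° = 34.80, north 50.1 cos 136° = -36.04
Leg 2 (S82°W, 46.9 nmi): east 46.9 sin 262° = -46.44, north 46.9 cos 262° = -6.53
Summing: -11.64 nmi east, -42.57 nmi north → (-11.64, -42.57).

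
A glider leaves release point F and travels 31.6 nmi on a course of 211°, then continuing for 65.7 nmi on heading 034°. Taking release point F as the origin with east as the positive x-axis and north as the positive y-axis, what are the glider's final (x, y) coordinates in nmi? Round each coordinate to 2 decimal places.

Leg 1 (211°, 31.6 nmi): east 31.6 sin 211° = -16.28, north 31.6 cos 211° = -27.09
Leg 2 (034°, 65.7 nmi): east 65.7 sin 34° = 36.74, north 65.7 cos 34° = 54.47
Summing: 20.46 nmi east, 27.38 nmi north → (20.46, 27.38).

(20.46, 27.38)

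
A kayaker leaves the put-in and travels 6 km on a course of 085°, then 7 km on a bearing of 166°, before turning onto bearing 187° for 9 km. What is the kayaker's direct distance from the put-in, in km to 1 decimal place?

Leg 1 (085°, 6 km): east 6 sin 85° = 5.98, north 6 cos 85° = 0.52
Leg 2 (166°, 7 km): east 7 sin 166° = 1.69, north 7 cos 166° = -6.79
Leg 3 (187°, 9 km): east 9 sin 187° = -1.10, north 9 cos 187° = -8.93
Net: 6.57 east, -15.20 north. Distance = √((6.57)² + (-15.20)²) = 16.563 km.

16.6 km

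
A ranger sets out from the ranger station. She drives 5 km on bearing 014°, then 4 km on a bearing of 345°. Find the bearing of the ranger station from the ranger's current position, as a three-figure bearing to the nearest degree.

181°

Leg 1 (014°, 5 km): east 5 sin 14° = 1.21, north 5 cos 14° = 4.85
Leg 2 (345°, 4 km): east 4 sin 345° = -1.04, north 4 cos 345° = 3.86
Net displacement: 0.17 east, 8.72 north. Direction back to start is (-0.17, -8.72): bearing = atan2(-0.17, -8.72) mod 360° = 181.15° ≈ 181°.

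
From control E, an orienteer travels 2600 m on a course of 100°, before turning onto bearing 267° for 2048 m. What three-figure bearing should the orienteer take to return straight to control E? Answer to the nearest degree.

317°

Leg 1 (100°, 2600 m): east 2600 sin 100° = 2560.50, north 2600 cos 100° = -451.49
Leg 2 (267°, 2048 m): east 2048 sin 267° = -2045.19, north 2048 cos 267° = -107.18
Net displacement: 515.31 east, -558.67 north. Direction back to start is (-515.31, 558.67): bearing = atan2(-515.31, 558.67) mod 360° = 317.31° ≈ 317°.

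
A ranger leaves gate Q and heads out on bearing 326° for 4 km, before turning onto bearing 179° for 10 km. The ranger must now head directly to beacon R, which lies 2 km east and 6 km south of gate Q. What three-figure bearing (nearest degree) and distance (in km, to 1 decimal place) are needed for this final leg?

080°, 4.1 km

Leg 1 (326°, 4 km): east 4 sin 326° = -2.24, north 4 cos 326° = 3.32
Leg 2 (179°, 10 km): east 10 sin 179° = 0.17, north 10 cos 179° = -10.00
Current position: (-2.06, -6.68). Target: (2, -6). Remaining: Δeast = 4.06, Δnorth = 0.68.
Bearing = atan2(4.06, 0.68) mod 360° = 80.47°; distance = √((4.06)² + (0.68)²) = 4.119 km.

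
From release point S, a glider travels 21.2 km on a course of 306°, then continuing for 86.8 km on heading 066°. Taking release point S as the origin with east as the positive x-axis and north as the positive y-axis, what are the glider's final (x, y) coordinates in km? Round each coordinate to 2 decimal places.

Leg 1 (306°, 21.2 km): east 21.2 sin 306° = -17.15, north 21.2 cos 306° = 12.46
Leg 2 (066°, 86.8 km): east 86.8 sin 66° = 79.30, north 86.8 cos 66° = 35.30
Summing: 62.14 km east, 47.77 km north → (62.14, 47.77).

(62.14, 47.77)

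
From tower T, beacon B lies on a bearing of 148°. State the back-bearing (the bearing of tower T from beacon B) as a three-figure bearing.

328°

Back-bearing = 148° + 180° = 328°.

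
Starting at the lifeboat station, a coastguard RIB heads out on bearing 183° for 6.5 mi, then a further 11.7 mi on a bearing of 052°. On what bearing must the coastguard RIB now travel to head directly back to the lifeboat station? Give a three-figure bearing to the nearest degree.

265°

Leg 1 (183°, 6.5 mi): east 6.5 sin 183° = -0.34, north 6.5 cos 183° = -6.49
Leg 2 (052°, 11.7 mi): east 11.7 sin 52° = 9.22, north 11.7 cos 52° = 7.20
Net displacement: 8.88 east, 0.71 north. Direction back to start is (-8.88, -0.71): bearing = atan2(-8.88, -0.71) mod 360° = 265.41° ≈ 265°.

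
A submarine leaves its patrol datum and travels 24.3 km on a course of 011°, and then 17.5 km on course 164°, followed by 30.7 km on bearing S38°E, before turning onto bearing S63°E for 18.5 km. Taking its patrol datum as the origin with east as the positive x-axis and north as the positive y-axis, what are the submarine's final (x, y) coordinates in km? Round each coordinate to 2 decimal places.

(44.84, -25.56)

Leg 1 (011°, 24.3 km): east 24.3 sin 11° = 4.64, north 24.3 cos 11° = 23.85
Leg 2 (164°, 17.5 km): east 17.5 sin 164° = 4.82, north 17.5 cos 164° = -16.82
Leg 3 (S38°E, 30.7 km): east 30.7 sin 142° = 18.90, north 30.7 cos 142° = -24.19
Leg 4 (S63°E, 18.5 km): east 18.5 sin 117° = 16.48, north 18.5 cos 117° = -8.40
Summing: 44.84 km east, -25.56 km north → (44.84, -25.56).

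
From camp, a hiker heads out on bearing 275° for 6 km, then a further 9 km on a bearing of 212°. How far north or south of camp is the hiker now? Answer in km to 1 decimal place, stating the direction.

7.1 km south

Leg 1 (275°, 6 km): east 6 sin 275° = -5.98, north 6 cos 275° = 0.52
Leg 2 (212°, 9 km): east 9 sin 212° = -4.77, north 9 cos 212° = -7.63
Net north component: -7.11 km.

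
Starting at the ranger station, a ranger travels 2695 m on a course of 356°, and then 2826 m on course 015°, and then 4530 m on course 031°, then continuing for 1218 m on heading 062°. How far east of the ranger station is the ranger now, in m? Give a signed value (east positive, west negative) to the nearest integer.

3952 m

Leg 1 (356°, 2695 m): east 2695 sin 356° = -187.99, north 2695 cos 356° = 2688.44
Leg 2 (015°, 2826 m): east 2826 sin 15° = 731.42, north 2826 cos 15° = 2729.71
Leg 3 (031°, 4530 m): east 4530 sin 31° = 2333.12, north 4530 cos 31° = 3882.97
Leg 4 (062°, 1218 m): east 1218 sin 62° = 1075.43, north 1218 cos 62° = 571.82
Net east component: 3951.98 m.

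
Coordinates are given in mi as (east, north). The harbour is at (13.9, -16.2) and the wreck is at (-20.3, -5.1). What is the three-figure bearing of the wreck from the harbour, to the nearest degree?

Δeast = -20.3 − 13.9 = -34.20; Δnorth = -5.1 − -16.2 = 11.10.
Bearing = atan2(Δeast, Δnorth) mod 360° = 287.98° ≈ 288°.

288°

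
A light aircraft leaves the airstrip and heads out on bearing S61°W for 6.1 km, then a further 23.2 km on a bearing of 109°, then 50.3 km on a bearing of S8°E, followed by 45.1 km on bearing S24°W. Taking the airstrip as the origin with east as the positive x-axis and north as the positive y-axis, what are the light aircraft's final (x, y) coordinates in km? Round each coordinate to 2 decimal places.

(5.26, -101.52)

Leg 1 (S61°W, 6.1 km): east 6.1 sin 241° = -5.34, north 6.1 cos 241° = -2.96
Leg 2 (109°, 23.2 km): east 23.2 sin 109° = 21.94, north 23.2 cos 109° = -7.55
Leg 3 (S8°E, 50.3 km): east 50.3 sin 172° = 7.00, north 50.3 cos 172° = -49.81
Leg 4 (S24°W, 45.1 km): east 45.1 sin 204° = -18.34, north 45.1 cos 204° = -41.20
Summing: 5.26 km east, -101.52 km north → (5.26, -101.52).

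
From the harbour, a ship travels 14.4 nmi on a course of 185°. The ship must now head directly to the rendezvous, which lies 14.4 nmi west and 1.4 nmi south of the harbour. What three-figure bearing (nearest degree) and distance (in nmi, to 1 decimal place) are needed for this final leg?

315°, 18.4 nmi

Leg 1 (185°, 14.4 nmi): east 14.4 sin 185° = -1.26, north 14.4 cos 185° = -14.35
Current position: (-1.26, -14.35). Target: (-14.4, -1.4). Remaining: Δeast = -13.14, Δnorth = 12.95.
Bearing = atan2(-13.14, 12.95) mod 360° = 314.56°; distance = √((-13.14)² + (12.95)²) = 18.449 nmi.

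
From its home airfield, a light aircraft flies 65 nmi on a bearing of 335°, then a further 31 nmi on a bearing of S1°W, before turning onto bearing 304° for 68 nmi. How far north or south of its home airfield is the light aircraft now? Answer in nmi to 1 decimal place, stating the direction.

Leg 1 (335°, 65 nmi): east 65 sin 335° = -27.47, north 65 cos 335° = 58.91
Leg 2 (S1°W, 31 nmi): east 31 sin 181° = -0.54, north 31 cos 181° = -31.00
Leg 3 (304°, 68 nmi): east 68 sin 304° = -56.37, north 68 cos 304° = 38.03
Net north component: 65.94 nmi.

65.9 nmi north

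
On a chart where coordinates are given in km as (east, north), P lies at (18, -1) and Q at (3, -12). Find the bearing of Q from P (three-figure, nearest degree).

234°

Δeast = 3 − 18 = -15.00; Δnorth = -12 − -1 = -11.00.
Bearing = atan2(Δeast, Δnorth) mod 360° = 233.75° ≈ 234°.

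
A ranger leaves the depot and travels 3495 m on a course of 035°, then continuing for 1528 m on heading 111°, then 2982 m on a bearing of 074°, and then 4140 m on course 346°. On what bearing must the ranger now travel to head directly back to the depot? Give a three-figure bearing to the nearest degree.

217°

Leg 1 (035°, 3495 m): east 3495 sin 35° = 2004.65, north 3495 cos 35° = 2862.94
Leg 2 (111°, 1528 m): east 1528 sin 111° = 1426.51, north 1528 cos 111° = -547.59
Leg 3 (074°, 2982 m): east 2982 sin 74° = 2866.48, north 2982 cos 74° = 821.95
Leg 4 (346°, 4140 m): east 4140 sin 346° = -1001.56, north 4140 cos 346° = 4017.02
Net displacement: 5296.09 east, 7154.33 north. Direction back to start is (-5296.09, -7154.33): bearing = atan2(-5296.09, -7154.33) mod 360° = 216.51° ≈ 217°.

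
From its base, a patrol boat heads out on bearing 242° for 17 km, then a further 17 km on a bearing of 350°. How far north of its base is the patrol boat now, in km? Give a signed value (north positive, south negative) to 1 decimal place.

8.8 km

Leg 1 (242°, 17 km): east 17 sin 242° = -15.01, north 17 cos 242° = -7.98
Leg 2 (350°, 17 km): east 17 sin 350° = -2.95, north 17 cos 350° = 16.74
Net north component: 8.76 km.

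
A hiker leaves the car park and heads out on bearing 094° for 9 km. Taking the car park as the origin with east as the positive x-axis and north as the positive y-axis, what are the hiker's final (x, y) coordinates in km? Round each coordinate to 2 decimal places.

Leg 1 (094°, 9 km): east 9 sin 94° = 8.98, north 9 cos 94° = -0.63
Summing: 8.98 km east, -0.63 km north → (8.98, -0.63).

(8.98, -0.63)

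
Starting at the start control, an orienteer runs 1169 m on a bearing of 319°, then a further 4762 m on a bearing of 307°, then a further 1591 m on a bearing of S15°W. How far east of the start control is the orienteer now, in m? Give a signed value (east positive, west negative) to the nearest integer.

-4982 m

Leg 1 (319°, 1169 m): east 1169 sin 319° = -766.93, north 1169 cos 319° = 882.26
Leg 2 (307°, 4762 m): east 4762 sin 307° = -3803.10, north 4762 cos 307° = 2865.84
Leg 3 (S15°W, 1591 m): east 1591 sin 195° = -411.78, north 1591 cos 195° = -1536.79
Net east component: -4981.82 m.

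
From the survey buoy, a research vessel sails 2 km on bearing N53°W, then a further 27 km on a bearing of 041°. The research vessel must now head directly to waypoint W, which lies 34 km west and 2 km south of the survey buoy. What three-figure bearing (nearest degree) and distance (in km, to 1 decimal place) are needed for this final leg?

Leg 1 (N53°W, 2 km): east 2 sin 307° = -1.60, north 2 cos 307° = 1.20
Leg 2 (041°, 27 km): east 27 sin 41° = 17.71, north 27 cos 41° = 20.38
Current position: (16.12, 21.58). Target: (-34, -2). Remaining: Δeast = -50.12, Δnorth = -23.58.
Bearing = atan2(-50.12, -23.58) mod 360° = 244.80°; distance = √((-50.12)² + (-23.58)²) = 55.387 km.

245°, 55.4 km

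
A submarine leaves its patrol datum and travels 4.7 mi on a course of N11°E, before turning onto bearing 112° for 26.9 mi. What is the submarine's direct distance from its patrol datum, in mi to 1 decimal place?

26.4 mi

Leg 1 (N11°E, 4.7 mi): east 4.7 sin 11° = 0.90, north 4.7 cos 11° = 4.61
Leg 2 (112°, 26.9 mi): east 26.9 sin 112° = 24.94, north 26.9 cos 112° = -10.08
Net: 25.84 east, -5.46 north. Distance = √((25.84)² + (-5.46)²) = 26.409 mi.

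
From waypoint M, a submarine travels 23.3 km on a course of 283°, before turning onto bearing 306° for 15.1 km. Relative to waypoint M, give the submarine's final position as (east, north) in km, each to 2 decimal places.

(-34.92, 14.12)

Leg 1 (283°, 23.3 km): east 23.3 sin 283° = -22.70, north 23.3 cos 283° = 5.24
Leg 2 (306°, 15.1 km): east 15.1 sin 306° = -12.22, north 15.1 cos 306° = 8.88
Summing: -34.92 km east, 14.12 km north → (-34.92, 14.12).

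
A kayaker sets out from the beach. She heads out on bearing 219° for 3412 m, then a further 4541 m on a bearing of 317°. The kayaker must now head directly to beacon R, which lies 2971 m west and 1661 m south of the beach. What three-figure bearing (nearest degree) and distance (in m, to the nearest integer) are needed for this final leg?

Leg 1 (219°, 3412 m): east 3412 sin 219° = -2147.24, north 3412 cos 219° = -2651.62
Leg 2 (317°, 4541 m): east 4541 sin 317° = -3096.95, north 4541 cos 317° = 3321.08
Current position: (-5244.20, 669.46). Target: (-2971, -1661). Remaining: Δeast = 2273.20, Δnorth = -2330.46.
Bearing = atan2(2273.20, -2330.46) mod 360° = 135.71°; distance = √((2273.20)² + (-2330.46)²) = 3255.525 m.

136°, 3256 m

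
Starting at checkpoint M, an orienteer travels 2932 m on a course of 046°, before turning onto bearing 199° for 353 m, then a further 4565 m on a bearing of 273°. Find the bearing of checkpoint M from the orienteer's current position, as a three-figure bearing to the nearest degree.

Leg 1 (046°, 2932 m): east 2932 sin 46° = 2109.10, north 2932 cos 46° = 2036.74
Leg 2 (199°, 353 m): east 353 sin 199° = -114.93, north 353 cos 199° = -333.77
Leg 3 (273°, 4565 m): east 4565 sin 273° = -4558.74, north 4565 cos 273° = 238.91
Net displacement: -2564.57 east, 1941.88 north. Direction back to start is (2564.57, -1941.88): bearing = atan2(2564.57, -1941.88) mod 360° = 127.13° ≈ 127°.

127°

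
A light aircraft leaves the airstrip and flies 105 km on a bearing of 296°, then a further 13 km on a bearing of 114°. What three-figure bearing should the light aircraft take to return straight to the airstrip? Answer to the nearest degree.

116°

Leg 1 (296°, 105 km): east 105 sin 296° = -94.37, north 105 cos 296° = 46.03
Leg 2 (114°, 13 km): east 13 sin 114° = 11.88, north 13 cos 114° = -5.29
Net displacement: -82.50 east, 40.74 north. Direction back to start is (82.50, -40.74): bearing = atan2(82.50, -40.74) mod 360° = 116.28° ≈ 116°.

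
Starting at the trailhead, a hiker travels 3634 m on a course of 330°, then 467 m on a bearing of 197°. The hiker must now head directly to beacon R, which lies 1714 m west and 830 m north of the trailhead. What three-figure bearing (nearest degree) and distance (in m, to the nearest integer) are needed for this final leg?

Leg 1 (330°, 3634 m): east 3634 sin 330° = -1817.00, north 3634 cos 330° = 3147.14
Leg 2 (197°, 467 m): east 467 sin 197° = -136.54, north 467 cos 197° = -446.59
Current position: (-1953.54, 2700.54). Target: (-1714, 830). Remaining: Δeast = 239.54, Δnorth = -1870.54.
Bearing = atan2(239.54, -1870.54) mod 360° = 172.70°; distance = √((239.54)² + (-1870.54)²) = 1885.817 m.

173°, 1886 m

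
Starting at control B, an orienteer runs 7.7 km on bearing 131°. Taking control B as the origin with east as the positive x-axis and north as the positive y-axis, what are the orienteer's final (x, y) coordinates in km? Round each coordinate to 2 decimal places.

Leg 1 (131°, 7.7 km): east 7.7 sin 131° = 5.81, north 7.7 cos 131° = -5.05
Summing: 5.81 km east, -5.05 km north → (5.81, -5.05).

(5.81, -5.05)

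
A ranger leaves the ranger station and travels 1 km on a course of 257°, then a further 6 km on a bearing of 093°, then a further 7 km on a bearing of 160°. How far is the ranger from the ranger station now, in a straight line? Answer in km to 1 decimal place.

10.3 km

Leg 1 (257°, 1 km): east 1 sin 257° = -0.97, north 1 cos 257° = -0.22
Leg 2 (093°, 6 km): east 6 sin 93° = 5.99, north 6 cos 93° = -0.31
Leg 3 (160°, 7 km): east 7 sin 160° = 2.39, north 7 cos 160° = -6.58
Net: 7.41 east, -7.12 north. Distance = √((7.41)² + (-7.12)²) = 10.275 km.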